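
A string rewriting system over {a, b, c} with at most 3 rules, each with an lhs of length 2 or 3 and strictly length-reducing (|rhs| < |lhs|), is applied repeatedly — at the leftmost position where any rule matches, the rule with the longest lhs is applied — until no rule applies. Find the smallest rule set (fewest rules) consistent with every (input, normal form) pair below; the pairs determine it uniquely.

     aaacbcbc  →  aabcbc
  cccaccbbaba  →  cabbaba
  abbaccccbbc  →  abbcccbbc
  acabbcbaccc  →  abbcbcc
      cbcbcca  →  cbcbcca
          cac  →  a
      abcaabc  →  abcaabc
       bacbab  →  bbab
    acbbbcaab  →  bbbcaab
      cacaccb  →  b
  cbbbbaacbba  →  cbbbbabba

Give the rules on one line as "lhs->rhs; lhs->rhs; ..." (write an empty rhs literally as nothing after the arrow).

  | aaacbcbc => aabcbc
  | cccaccbbaba => ccacbbaba => cabbaba
  | abbaccccbbc => abbcccbbc
  | acabbcbaccc => abbcbaccc => abbcbcc

ac->; cac->a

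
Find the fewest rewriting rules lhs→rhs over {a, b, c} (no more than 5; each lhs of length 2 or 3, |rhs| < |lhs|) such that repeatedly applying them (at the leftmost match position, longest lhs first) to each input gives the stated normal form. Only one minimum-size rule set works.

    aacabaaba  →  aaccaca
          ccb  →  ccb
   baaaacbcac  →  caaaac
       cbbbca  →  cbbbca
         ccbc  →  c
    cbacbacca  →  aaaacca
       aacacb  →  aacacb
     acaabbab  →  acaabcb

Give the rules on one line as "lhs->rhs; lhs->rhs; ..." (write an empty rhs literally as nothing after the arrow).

  | aacabaaba => aaccaaba => aaccaca
  | ccb
  | baaaacbcac => caaacbcac => caaaac
  | cbbbca

aba->ca; ba->c; cba->aa; cbc->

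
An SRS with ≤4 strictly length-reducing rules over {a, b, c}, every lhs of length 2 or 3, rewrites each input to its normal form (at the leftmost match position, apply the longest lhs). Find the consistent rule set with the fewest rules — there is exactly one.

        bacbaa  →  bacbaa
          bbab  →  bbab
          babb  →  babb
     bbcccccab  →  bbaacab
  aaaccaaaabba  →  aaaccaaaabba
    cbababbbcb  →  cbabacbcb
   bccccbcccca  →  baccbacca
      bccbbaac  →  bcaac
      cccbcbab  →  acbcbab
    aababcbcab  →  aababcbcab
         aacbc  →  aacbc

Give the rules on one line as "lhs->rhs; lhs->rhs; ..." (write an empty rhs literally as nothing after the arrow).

bbb->cb; cbb->; ccc->ac

  | bacbaa
  | bbab
  | babb
  | bbcccccab => bbacccab => bbaacab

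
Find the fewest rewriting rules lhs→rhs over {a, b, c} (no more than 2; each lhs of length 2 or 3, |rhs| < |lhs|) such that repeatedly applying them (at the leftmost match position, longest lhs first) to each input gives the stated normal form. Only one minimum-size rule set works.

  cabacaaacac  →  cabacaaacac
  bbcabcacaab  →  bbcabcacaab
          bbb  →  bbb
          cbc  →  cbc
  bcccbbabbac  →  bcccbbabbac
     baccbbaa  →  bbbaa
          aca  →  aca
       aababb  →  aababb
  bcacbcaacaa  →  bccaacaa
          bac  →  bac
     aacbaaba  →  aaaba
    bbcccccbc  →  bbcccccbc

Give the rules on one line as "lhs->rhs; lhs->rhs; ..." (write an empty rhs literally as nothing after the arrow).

  | cabacaaacac
  | bbcabcacaab
  | bbb
  | cbc

acb->; acc->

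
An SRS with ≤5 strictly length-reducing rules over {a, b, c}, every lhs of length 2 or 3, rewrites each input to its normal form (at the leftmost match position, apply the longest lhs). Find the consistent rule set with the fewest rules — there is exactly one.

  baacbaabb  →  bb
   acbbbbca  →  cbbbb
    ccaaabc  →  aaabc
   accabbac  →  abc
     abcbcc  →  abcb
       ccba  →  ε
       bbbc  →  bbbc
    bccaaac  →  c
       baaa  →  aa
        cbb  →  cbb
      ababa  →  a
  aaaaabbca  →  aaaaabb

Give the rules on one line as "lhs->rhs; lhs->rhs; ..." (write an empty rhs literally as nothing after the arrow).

ac->c; ba->; ca->; cc->

  | baacbaabb => acbaabb => cbaabb => cabb => bb
  | acbbbbca => cbbbbca => cbbbb
  | ccaaabc => aaabc
  | accabbac => ccabbac => abbac => abc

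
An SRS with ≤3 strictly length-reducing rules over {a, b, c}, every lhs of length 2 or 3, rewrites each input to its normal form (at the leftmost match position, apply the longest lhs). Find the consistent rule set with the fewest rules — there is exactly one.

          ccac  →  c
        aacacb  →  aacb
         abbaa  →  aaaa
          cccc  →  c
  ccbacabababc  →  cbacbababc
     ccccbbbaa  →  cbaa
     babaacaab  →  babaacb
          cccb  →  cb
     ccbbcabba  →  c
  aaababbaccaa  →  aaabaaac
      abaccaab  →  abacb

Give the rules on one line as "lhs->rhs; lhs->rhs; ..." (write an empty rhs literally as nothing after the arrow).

  | ccac => cac => cc => c
  | aacacb => aaccb => aacb
  | abbaa => aaaa
  | cccc => ccc => cc => c

bb->a; ca->c; cc->c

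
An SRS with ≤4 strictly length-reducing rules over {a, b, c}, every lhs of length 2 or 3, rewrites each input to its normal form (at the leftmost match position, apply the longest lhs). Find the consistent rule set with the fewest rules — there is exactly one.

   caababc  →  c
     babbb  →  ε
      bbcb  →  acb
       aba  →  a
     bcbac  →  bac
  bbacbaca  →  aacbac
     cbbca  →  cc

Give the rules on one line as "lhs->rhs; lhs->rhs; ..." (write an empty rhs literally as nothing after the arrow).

  | caababc => cababc => cbabc => cbc => c
  | babbb => bbb => ab => ε
  | bbcb => acb
  | aba => a

ab->; bb->a; bc->; ca->c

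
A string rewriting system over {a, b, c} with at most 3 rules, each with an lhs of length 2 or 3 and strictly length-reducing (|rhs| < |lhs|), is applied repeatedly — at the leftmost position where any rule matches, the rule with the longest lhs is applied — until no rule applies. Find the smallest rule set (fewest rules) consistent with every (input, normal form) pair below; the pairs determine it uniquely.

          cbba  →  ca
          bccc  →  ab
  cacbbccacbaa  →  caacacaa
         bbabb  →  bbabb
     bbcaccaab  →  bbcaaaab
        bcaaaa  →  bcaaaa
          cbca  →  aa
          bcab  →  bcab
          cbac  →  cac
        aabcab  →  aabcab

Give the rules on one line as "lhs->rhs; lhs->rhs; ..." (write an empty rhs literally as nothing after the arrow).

  | cbba => cba => ca
  | bccc => bac => ab
  | cacbbccacbaa => cacbccacbaa => cacccacbaa => caacacbaa => caacacaa
  | bbabb

bac->ab; cb->c; cc->a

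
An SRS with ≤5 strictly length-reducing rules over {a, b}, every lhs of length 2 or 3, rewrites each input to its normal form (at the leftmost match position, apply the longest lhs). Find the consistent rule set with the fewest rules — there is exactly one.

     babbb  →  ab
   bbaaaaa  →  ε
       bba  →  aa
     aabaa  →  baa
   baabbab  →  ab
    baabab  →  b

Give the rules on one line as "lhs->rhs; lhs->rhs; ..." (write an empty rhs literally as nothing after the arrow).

aaa->; aab->b; bab->b; bb->a

  | babbb => bbb => ab
  | bbaaaaa => aaaaaa => aaa => ε
  | bba => aa
  | aabaa => baa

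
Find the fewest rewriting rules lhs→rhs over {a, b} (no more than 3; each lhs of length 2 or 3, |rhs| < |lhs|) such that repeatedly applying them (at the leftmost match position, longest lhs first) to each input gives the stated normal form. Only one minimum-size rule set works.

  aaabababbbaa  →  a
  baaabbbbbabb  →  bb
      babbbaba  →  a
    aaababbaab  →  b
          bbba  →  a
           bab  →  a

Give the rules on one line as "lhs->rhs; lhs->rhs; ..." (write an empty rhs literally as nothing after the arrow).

aa->; ab->a; ba->a

  | aaabababbbaa => abababbbaa => aababbbaa => babbbaa => abbbaa => abbaa => abaa => aaa => a
  | baaabbbbbabb => aaabbbbbabb => abbbbbabb => abbbbabb => abbbabb => abbabb => ababb => aabb => bb
  | babbbaba => abbbaba => abbaba => ababa => aaba => ba => a
  | aaababbaab => ababbaab => aabbaab => bbaab => baab => aab => b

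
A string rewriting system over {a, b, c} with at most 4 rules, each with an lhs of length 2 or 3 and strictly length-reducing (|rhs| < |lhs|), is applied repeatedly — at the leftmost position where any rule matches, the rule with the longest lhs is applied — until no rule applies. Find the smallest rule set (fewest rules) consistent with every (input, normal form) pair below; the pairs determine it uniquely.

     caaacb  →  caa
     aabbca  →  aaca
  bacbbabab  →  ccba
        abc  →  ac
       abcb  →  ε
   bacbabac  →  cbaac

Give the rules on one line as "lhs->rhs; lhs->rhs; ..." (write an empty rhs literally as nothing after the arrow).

ab->a; acb->; bac->c; bba->c

  | caaacb => caa
  | aabbca => aabca => aaca
  | bacbbabab => cbbabab => ccbab => ccba
  | abc => ac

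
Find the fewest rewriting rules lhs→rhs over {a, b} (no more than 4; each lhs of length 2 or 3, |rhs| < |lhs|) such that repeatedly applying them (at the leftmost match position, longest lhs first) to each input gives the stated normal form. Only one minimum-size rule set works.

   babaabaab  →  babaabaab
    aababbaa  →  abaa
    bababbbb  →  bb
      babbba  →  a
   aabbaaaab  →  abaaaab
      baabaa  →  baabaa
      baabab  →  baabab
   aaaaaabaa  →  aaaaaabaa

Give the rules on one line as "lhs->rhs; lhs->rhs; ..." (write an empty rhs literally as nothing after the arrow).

abb->b; bba->a; bbb->bb

  | babaabaab
  | aababbaa => aabbaa => abaa
  | bababbbb => babbbb => bbbb => bbb => bb
  | babbba => bbba => bba => a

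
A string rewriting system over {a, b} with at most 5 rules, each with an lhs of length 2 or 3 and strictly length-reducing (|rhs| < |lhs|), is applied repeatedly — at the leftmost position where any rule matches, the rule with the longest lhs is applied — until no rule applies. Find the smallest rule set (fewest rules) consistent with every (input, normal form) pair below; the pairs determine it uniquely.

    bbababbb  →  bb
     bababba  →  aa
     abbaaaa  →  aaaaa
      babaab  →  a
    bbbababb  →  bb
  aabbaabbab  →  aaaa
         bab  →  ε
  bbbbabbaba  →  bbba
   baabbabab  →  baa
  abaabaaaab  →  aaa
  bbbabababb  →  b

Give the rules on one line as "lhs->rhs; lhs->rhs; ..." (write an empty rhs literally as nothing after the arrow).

  | bbababbb => babbb => bb
  | bababba => abba => aa
  | abbaaaa => aaaaa
  | babaab => aab => a

ab->; aba->b; abb->a; bab->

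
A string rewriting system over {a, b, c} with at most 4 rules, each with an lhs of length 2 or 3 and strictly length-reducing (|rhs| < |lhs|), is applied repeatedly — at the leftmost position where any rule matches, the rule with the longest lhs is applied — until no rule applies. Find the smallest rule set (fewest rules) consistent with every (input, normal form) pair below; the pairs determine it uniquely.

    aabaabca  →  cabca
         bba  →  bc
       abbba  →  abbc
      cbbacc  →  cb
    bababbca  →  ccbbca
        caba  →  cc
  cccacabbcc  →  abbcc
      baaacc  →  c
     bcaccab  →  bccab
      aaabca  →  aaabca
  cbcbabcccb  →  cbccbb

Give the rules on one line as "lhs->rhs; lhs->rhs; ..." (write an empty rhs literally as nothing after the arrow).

  | aabaabca => abaabca => baabca => cabca
  | bba => bc
  | abbba => abbc
  | cbbacc => cbccc => cb

aba->ba; ac->; ba->c; ccc->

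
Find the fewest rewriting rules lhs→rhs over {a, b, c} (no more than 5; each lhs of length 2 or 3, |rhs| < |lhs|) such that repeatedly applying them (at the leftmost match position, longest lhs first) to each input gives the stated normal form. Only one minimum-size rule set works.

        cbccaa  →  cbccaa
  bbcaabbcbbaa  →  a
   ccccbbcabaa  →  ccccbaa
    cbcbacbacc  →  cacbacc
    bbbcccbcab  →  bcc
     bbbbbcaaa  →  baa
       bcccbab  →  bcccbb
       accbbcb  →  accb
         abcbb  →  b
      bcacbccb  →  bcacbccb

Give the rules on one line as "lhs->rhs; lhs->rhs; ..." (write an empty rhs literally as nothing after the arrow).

  | cbccaa
  | bbcaabbcbbaa => aabbcbbaa => abbcbbaa => bbcbbaa => bbaa => a
  | ccccbbcabaa => ccccabaa => ccccbaa
  | cbcbacbacc => cacbacc

ab->b; bba->; bbc->; bcb->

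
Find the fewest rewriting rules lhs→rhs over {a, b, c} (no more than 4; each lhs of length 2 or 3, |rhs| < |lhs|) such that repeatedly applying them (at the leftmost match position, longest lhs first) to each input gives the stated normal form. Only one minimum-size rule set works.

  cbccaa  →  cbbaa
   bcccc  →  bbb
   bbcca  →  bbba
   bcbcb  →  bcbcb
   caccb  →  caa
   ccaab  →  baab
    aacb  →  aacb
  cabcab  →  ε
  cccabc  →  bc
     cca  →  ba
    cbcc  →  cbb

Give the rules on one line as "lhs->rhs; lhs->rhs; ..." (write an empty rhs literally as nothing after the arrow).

  | cbccaa => cbbaa
  | bcccc => bbcc => bbb
  | bbcca => bbba
  | bcbcb

cab->; cc->b; ccb->a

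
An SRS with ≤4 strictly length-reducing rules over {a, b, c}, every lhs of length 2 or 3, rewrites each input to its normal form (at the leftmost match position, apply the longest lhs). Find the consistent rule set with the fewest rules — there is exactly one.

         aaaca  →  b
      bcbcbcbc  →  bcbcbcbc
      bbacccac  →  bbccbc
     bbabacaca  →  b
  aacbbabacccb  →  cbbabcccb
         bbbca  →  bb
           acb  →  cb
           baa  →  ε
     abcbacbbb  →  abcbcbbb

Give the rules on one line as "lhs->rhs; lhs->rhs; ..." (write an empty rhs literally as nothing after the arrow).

ac->c; baa->; bca->; ca->b

  | aaaca => aaca => aca => ca => b
  | bcbcbcbc
  | bbacccac => bbcccac => bbccbc
  | bbabacaca => bbabcaca => bbaca => bbca => b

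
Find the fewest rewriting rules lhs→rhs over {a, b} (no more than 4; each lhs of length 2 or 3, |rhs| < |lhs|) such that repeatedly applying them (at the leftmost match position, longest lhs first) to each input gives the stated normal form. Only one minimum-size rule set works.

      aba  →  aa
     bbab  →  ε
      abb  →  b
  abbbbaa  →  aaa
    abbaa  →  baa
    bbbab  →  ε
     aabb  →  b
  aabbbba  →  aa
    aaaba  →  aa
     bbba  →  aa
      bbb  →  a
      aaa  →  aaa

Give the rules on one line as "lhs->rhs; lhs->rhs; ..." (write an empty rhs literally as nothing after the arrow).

  | aba => aa
  | bbab => aab => ε
  | abb => b
  | abbbbaa => bbbaa => abaa => aaa

aab->; ab->a; abb->b; bb->a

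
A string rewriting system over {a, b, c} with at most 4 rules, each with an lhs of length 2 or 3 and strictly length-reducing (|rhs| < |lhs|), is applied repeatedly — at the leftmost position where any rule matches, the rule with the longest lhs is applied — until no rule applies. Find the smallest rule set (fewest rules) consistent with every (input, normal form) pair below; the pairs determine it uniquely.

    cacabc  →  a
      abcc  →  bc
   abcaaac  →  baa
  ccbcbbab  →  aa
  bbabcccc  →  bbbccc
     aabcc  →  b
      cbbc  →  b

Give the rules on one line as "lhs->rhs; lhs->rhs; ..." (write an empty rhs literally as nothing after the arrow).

  | cacabc => cbabc => aabc => aac => ab => a
  | abcc => acc => bc
  | abcaaac => acaaac => baaac => baab => baa
  | ccbcbbab => cacbbab => cbbbab => abbab => abab => aab => aa

ab->a; ac->b; cb->a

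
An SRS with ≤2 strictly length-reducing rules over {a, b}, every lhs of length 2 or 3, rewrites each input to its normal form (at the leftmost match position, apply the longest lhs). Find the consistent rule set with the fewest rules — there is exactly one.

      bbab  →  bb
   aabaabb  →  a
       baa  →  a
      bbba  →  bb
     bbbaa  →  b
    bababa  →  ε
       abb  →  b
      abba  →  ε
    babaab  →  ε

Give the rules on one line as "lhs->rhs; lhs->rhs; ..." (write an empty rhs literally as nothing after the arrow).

  | bbab => bb
  | aabaabb => aaabb => aab => a
  | baa => a
  | bbba => bb

ab->; ba->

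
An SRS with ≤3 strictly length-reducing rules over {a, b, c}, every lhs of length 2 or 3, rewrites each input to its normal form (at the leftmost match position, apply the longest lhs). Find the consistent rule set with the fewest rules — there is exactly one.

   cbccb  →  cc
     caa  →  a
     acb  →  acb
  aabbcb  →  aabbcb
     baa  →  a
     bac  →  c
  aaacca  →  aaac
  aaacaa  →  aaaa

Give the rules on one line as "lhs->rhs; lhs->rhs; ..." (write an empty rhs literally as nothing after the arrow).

ba->; ca->; ccb->ac

  | cbccb => cbac => cc
  | caa => a
  | acb
  | aabbcb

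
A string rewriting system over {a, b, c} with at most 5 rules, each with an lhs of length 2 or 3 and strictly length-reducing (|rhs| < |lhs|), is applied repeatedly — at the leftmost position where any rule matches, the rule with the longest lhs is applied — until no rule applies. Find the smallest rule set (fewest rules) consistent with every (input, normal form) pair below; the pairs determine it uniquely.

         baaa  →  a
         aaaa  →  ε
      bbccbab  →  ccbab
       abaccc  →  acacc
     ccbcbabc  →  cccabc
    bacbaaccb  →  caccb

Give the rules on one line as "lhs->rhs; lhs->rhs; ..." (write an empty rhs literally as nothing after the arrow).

aa->b; bac->ca; bb->; bcb->c

  | baaa => bba => a
  | aaaa => baa => bb => ε
  | bbccbab => ccbab
  | abaccc => acacc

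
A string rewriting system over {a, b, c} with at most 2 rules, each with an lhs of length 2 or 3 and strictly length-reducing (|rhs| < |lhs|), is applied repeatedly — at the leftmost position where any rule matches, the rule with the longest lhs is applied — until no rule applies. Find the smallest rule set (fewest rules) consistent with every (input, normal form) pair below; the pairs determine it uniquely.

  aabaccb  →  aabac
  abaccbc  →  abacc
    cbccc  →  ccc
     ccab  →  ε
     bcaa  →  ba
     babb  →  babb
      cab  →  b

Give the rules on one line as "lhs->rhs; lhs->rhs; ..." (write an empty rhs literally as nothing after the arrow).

  | aabaccb => aabac
  | abaccbc => abacc
  | cbccc => ccc
  | ccab => cb => ε

ca->; cb->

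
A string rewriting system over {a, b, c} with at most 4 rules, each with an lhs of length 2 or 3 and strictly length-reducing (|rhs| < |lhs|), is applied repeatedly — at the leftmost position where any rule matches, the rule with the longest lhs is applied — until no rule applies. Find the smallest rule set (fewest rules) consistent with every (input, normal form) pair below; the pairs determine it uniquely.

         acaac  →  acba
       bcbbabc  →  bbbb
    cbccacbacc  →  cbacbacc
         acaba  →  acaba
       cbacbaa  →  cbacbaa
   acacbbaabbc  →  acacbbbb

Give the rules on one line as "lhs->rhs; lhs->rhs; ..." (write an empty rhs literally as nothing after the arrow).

  | acaac => acba
  | bcbbabc => bbbabc => bbbbc => bbbb
  | cbccacbacc => cbcacbacc => cbacbacc
  | acaba

aac->ba; bba->bb; bc->b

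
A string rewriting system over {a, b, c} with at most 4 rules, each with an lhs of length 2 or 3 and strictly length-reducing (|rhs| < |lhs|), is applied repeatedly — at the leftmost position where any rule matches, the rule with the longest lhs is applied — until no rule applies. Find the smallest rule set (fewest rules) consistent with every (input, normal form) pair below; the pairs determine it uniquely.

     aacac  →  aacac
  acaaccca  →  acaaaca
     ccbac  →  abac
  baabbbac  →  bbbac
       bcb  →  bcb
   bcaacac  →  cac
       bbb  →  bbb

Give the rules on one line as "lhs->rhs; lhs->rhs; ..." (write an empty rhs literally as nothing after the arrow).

baa->; bca->ba; cc->a

  | aacac
  | acaaccca => acaaaca
  | ccbac => abac
  | baabbbac => bbbac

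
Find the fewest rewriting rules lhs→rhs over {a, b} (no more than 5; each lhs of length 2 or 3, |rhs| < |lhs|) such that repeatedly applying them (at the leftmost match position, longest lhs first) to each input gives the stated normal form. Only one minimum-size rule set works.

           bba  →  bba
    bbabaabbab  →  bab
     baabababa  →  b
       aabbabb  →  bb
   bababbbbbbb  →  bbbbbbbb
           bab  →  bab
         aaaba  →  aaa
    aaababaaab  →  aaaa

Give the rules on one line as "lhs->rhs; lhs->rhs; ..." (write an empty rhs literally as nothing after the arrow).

  | bba
  | bbabaabbab => bbabbab => bbaab => bab
  | baabababa => abababa => baba => b
  | aabbabb => ababb => bb

aab->a; aba->; abb->a; baa->a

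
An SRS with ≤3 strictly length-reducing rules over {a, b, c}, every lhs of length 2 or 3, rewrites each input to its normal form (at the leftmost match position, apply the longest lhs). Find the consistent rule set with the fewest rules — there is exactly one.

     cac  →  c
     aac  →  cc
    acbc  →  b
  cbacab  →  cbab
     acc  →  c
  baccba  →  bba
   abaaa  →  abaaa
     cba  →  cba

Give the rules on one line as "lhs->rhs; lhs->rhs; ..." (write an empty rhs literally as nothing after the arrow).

  | cac => c
  | aac => cc
  | acbc => bc => b
  | cbacab => cbab

aac->cc; ac->; bc->b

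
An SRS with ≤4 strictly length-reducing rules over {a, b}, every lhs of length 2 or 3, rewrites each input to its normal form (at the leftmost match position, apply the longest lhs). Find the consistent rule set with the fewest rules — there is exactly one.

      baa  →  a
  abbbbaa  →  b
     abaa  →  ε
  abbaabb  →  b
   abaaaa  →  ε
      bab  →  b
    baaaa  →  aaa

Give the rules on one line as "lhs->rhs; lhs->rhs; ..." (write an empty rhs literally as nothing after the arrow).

ab->; aba->ab; ba->

  | baa => a
  | abbbbaa => bbbaa => bba => b
  | abaa => aba => ab => ε
  | abbaabb => baabb => abb => b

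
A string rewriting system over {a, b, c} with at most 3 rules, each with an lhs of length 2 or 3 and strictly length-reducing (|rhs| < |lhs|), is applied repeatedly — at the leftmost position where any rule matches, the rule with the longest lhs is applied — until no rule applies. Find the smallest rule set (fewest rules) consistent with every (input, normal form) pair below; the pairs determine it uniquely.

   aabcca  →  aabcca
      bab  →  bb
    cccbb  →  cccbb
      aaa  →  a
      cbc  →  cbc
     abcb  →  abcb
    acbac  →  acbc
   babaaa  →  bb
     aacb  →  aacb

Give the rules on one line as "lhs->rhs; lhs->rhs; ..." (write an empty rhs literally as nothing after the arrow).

aaa->a; ba->b

  | aabcca
  | bab => bb
  | cccbb
  | aaa => a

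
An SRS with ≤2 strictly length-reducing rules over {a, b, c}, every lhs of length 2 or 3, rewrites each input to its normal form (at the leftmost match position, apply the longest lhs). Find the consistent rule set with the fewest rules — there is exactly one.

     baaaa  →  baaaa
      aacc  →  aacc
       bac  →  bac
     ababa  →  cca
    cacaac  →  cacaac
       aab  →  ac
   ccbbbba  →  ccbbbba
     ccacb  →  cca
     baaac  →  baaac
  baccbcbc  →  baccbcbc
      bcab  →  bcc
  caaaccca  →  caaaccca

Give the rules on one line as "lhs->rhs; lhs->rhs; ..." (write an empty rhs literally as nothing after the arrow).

  | baaaa
  | aacc
  | bac
  | ababa => caba => cca

ab->c; acb->a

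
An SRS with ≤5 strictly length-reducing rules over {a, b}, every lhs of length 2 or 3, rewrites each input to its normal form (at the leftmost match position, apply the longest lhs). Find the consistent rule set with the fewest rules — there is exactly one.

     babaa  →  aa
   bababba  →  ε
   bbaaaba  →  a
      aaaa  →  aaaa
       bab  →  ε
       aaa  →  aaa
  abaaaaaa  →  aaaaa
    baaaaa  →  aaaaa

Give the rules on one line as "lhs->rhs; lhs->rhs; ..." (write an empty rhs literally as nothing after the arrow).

aab->ba; aba->; ba->a; bab->

  | babaa => aa
  | bababba => abba => aba => ε
  | bbaaaba => baaaba => aaaba => abaa => a
  | aaaa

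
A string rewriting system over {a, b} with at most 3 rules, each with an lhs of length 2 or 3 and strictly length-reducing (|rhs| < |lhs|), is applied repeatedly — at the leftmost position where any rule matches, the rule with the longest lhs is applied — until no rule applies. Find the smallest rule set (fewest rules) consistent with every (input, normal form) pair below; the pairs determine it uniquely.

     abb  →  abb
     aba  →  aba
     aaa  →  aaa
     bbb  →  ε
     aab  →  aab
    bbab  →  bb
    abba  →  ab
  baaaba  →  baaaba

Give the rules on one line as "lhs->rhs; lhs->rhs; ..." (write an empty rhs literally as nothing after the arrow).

  | abb
  | aba
  | aaa
  | bbb => ε

bba->b; bbb->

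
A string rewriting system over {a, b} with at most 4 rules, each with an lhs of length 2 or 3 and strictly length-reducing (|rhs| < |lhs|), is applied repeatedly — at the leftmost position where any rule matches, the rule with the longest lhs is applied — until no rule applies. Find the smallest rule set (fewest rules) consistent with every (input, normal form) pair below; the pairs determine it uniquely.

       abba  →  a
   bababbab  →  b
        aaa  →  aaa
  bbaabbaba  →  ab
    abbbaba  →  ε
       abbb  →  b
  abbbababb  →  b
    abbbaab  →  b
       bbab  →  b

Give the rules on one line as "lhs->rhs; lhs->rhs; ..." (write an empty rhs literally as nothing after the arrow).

  | abba => a
  | bababbab => bbabbab => bbab => b
  | aaa
  | bbaabbaba => abbaba => aba => ab

abb->; ba->b; bb->b; bba->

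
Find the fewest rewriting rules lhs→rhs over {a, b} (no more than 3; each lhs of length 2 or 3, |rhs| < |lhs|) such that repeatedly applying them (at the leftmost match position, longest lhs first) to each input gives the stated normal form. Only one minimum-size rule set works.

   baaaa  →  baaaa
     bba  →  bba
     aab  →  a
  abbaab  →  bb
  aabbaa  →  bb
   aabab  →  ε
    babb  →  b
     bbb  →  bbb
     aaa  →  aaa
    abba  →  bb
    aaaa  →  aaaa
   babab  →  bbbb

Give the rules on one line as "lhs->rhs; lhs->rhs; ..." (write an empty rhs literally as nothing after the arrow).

  | baaaa
  | bba
  | aab => a
  | abbaab => abaab => bbab => bb

ab->; aba->bb; abb->ab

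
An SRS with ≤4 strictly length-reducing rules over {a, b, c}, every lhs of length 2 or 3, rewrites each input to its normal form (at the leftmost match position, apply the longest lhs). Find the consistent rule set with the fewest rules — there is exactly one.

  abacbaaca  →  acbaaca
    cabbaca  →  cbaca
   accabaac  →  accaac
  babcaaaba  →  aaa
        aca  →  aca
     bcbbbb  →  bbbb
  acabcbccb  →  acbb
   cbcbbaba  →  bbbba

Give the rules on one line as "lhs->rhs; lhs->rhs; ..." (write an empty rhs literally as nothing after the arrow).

ab->; bc->; cbc->bb

  | abacbaaca => acbaaca
  | cabbaca => cbaca
  | accabaac => accaac
  | babcaaaba => bcaaaba => aaaba => aaa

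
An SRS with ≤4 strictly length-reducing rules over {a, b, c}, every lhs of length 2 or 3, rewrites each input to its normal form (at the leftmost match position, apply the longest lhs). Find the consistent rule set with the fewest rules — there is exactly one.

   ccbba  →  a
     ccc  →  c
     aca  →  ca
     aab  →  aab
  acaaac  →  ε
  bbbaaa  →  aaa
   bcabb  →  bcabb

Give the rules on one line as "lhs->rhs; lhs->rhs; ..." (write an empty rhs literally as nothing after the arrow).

  | ccbba => bba => ba => a
  | ccc => c
  | aca => ca
  | aab

ac->c; ba->a; cc->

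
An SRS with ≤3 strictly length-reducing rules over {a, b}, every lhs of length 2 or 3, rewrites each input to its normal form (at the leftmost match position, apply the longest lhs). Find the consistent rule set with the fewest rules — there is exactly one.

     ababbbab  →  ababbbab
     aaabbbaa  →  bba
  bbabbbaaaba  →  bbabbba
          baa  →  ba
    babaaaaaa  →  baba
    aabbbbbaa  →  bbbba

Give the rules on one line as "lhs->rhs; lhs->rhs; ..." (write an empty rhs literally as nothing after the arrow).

aa->a; aab->

  | ababbbab
  | aaabbbaa => aabbbaa => bbaa => bba
  | bbabbbaaaba => bbabbbaaba => bbabbba
  | baa => ba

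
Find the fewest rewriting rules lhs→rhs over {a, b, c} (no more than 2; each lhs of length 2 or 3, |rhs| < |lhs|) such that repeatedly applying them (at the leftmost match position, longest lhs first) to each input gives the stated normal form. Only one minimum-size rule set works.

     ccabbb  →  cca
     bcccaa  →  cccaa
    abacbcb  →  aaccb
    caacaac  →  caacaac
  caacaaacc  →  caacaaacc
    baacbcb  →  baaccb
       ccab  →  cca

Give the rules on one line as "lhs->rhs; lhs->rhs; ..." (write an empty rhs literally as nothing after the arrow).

ab->a; bc->c

  | ccabbb => ccabb => ccab => cca
  | bcccaa => cccaa
  | abacbcb => aacbcb => aaccb
  | caacaac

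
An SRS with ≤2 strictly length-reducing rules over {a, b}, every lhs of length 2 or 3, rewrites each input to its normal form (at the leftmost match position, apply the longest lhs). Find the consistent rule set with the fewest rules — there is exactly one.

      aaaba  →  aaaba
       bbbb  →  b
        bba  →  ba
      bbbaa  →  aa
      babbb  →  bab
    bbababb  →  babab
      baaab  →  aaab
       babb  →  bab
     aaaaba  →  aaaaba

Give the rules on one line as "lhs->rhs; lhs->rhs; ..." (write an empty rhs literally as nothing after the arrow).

  | aaaba
  | bbbb => bbb => bb => b
  | bba => ba
  | bbbaa => bbaa => baa => aa

baa->aa; bb->b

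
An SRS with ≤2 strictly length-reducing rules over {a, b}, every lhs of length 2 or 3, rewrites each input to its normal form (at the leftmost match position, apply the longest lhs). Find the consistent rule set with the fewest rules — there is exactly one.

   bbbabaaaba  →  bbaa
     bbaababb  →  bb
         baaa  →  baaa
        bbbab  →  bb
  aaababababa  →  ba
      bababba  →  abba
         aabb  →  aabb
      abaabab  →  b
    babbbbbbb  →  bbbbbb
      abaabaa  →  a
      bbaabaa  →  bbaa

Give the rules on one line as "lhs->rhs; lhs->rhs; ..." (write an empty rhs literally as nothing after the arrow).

  | bbbabaaaba => bbaaaba => bbaa
  | bbaababb => bbabb => bb
  | baaa
  | bbbab => bb

aba->; bab->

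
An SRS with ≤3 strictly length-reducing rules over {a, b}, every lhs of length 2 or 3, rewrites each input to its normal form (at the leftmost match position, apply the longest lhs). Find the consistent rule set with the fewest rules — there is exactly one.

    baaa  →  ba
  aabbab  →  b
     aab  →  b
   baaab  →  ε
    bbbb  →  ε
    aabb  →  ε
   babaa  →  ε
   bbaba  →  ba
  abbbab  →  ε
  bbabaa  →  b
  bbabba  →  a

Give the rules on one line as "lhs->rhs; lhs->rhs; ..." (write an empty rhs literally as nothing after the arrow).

  | baaa => ba
  | aabbab => bbab => ab => b
  | aab => b
  | baaab => bab => bb => ε

aa->; ab->b; bb->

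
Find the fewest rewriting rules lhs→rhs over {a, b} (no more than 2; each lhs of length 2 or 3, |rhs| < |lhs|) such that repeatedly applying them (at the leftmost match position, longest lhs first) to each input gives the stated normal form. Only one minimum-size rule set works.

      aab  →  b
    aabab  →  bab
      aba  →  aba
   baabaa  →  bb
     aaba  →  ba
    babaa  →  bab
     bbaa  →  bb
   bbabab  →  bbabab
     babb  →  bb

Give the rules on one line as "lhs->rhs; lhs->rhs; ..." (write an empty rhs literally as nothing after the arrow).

aa->; abb->b

  | aab => b
  | aabab => bab
  | aba
  | baabaa => bbaa => bb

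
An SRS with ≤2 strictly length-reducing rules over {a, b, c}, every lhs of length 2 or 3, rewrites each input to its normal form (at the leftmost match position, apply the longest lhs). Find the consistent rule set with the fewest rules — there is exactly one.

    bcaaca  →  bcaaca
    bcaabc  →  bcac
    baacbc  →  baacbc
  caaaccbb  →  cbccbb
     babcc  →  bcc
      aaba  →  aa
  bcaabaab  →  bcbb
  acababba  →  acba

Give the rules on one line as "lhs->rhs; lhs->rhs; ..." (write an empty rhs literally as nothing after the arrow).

aaa->b; ab->

  | bcaaca
  | bcaabc => bcac
  | baacbc
  | caaaccbb => cbccbb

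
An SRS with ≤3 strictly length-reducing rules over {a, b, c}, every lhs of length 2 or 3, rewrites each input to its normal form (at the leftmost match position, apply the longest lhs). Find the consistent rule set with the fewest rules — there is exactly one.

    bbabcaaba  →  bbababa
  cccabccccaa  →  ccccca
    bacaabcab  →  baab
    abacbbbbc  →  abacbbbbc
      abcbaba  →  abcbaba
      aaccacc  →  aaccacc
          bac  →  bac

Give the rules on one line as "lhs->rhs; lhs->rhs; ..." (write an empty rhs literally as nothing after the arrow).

caa->a; cab->

  | bbabcaaba => bbababa
  | cccabccccaa => ccccccaa => ccccca
  | bacaabcab => baabcab => baab
  | abacbbbbc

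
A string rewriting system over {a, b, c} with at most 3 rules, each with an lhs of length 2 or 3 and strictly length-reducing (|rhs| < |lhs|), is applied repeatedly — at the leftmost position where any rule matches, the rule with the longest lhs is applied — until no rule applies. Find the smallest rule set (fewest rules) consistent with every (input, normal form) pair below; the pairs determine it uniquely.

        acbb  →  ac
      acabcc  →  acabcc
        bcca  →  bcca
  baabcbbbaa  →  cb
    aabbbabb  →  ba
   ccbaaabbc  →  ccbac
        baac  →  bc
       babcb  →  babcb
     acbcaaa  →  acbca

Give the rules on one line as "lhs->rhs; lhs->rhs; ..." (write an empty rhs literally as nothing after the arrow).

  | acbb => ac
  | acabcc
  | bcca
  | baabcbbbaa => bbcbbbaa => cbbbaa => cbaa => cb

aa->; bb->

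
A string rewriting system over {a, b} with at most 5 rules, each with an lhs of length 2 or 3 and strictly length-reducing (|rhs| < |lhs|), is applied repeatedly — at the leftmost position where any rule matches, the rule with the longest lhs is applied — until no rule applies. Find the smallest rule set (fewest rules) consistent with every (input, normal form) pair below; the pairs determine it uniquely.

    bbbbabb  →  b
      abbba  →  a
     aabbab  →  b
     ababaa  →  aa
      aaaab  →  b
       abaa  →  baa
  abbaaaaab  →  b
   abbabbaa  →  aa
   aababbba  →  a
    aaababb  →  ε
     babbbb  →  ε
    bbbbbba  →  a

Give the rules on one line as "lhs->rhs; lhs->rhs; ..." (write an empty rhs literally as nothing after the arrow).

  | bbbbabb => bbabb => abb => b
  | abbba => bba => a
  | aabbab => bbbab => bab => b
  | ababaa => babaa => bbaa => aa

aab->bb; ab->; aba->ba; bb->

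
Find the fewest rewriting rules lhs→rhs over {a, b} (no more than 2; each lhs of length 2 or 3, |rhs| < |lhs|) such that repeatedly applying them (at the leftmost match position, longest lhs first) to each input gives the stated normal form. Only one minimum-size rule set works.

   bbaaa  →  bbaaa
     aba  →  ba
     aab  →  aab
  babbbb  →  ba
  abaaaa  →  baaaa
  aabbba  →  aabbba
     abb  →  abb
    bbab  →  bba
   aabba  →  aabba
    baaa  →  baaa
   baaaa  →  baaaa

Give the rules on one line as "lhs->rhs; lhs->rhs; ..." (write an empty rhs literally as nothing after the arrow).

  | bbaaa
  | aba => ba
  | aab
  | babbbb => babbb => babb => bab => ba

aba->ba; bab->ba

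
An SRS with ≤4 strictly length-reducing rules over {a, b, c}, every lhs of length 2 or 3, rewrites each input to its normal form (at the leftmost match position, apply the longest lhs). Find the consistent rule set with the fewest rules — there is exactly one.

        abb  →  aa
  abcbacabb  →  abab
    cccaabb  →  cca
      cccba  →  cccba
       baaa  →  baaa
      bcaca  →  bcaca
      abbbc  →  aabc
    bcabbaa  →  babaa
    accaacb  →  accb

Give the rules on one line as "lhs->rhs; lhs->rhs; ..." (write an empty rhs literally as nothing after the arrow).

bac->; bb->a; caa->; cab->a

  | abb => aa
  | abcbacabb => abcabb => abab
  | cccaabb => ccbb => cca
  | cccba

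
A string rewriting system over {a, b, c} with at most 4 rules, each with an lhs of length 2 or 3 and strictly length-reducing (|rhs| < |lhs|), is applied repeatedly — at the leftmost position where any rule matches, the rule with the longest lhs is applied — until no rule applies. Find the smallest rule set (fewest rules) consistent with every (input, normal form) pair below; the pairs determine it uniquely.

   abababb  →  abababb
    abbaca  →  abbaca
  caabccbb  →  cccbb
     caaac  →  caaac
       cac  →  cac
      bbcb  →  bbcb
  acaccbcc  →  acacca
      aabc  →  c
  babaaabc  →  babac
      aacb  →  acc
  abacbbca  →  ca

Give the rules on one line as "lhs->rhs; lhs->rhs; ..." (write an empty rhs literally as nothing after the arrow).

  | abababb
  | abbaca
  | caabccbb => cccbb
  | caaac

aab->; acb->cc; bcc->a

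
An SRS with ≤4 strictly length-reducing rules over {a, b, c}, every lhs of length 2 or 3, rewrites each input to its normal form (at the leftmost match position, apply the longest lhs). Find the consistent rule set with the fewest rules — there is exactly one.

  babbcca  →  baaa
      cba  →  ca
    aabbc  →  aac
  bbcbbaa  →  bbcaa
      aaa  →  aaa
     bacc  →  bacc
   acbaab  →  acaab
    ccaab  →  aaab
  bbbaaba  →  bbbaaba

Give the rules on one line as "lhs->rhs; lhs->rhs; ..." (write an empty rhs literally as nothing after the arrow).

  | babbcca => bacca => baaa
  | cba => ca
  | aabbc => aac
  | bbcbbaa => bbcbaa => bbcaa

abb->a; cb->c; cca->aa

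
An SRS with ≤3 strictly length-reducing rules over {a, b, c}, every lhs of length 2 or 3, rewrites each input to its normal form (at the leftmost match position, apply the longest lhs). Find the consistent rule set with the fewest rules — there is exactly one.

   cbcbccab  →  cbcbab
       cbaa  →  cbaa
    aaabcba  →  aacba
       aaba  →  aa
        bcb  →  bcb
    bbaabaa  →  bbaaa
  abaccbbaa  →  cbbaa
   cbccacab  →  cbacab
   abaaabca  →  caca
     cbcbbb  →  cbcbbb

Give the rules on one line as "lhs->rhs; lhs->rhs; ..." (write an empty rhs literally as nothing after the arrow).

  | cbcbccab => cbcbab
  | cbaa
  | aaabcba => aacba
  | aaba => aa

aab->a; aba->c; cc->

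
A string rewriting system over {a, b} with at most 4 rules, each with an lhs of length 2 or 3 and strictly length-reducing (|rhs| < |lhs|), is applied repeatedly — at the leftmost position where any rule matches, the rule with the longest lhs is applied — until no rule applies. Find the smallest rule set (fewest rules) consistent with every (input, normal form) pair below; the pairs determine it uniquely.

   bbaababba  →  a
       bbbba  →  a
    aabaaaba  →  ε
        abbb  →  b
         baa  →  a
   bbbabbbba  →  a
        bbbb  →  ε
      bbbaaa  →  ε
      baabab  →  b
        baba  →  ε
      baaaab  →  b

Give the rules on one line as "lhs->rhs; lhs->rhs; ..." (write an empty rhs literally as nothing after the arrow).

aa->; ab->b; ba->; bb->

  | bbaababba => aababba => babba => bba => a
  | bbbba => bba => a
  | aabaaaba => baaaba => aaba => ba => ε
  | abbb => bbb => b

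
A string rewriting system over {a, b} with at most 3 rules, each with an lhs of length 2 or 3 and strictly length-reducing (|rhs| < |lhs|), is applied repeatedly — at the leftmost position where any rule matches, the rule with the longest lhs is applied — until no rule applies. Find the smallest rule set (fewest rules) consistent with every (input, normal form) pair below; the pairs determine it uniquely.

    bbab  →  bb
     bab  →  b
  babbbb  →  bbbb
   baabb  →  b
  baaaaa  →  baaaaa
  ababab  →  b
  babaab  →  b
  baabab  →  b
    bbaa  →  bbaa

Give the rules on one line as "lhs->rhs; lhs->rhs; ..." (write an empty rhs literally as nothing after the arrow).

  | bbab => bb
  | bab => b
  | babbbb => bbbb
  | baabb => bab => b

ab->; aba->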